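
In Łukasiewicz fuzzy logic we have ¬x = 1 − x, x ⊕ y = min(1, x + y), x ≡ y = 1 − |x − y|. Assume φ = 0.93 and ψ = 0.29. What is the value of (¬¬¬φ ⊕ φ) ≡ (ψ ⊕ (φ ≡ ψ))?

¬φ = 1 − 0.93 = 0.07
¬¬φ = 1 − 0.07 = 0.93
¬¬¬φ = 1 − 0.93 = 0.07
¬¬¬φ ⊕ φ = min(1, 0.07 + 0.93) = min(1, 1.00) = 1.00
φ ≡ ψ = 1 − |0.93 − 0.29| = 1 − 0.64 = 0.36
ψ ⊕ (φ ≡ ψ) = min(1, 0.29 + 0.36) = min(1, 0.65) = 0.65
(¬¬¬φ ⊕ φ) ≡ (ψ ⊕ (φ ≡ ψ)) = 1 − |1.00 − 0.65| = 1 − 0.35 = 0.65

0.65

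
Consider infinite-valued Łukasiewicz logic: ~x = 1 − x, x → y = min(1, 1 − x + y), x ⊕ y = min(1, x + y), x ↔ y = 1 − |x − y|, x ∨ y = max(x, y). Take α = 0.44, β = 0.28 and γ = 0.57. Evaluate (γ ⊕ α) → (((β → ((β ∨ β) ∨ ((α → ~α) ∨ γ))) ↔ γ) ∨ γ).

γ ⊕ α = min(1, 0.57 + 0.44) = min(1, 1.01) = 1.00
β ∨ β = max(0.28, 0.28) = 0.28
~α = 1 − 0.44 = 0.56
α → ~α = min(1, 1 − 0.44 + 0.56) = min(1, 1.12) = 1.00
(α → ~α) ∨ γ = max(1.00, 0.57) = 1.00
(β ∨ β) ∨ ((α → ~α) ∨ γ) = max(0.28, 1.00) = 1.00
β → ((β ∨ β) ∨ ((α → ~α) ∨ γ)) = min(1, 1 − 0.28 + 1.00) = min(1, 1.72) = 1.00
(β → ((β ∨ β) ∨ ((α → ~α) ∨ γ))) ↔ γ = 1 − |1.00 − 0.57| = 1 − 0.43 = 0.57
((β → ((β ∨ β) ∨ ((α → ~α) ∨ γ))) ↔ γ) ∨ γ = max(0.57, 0.57) = 0.57
(γ ⊕ α) → (((β → ((β ∨ β) ∨ ((α → ~α) ∨ γ))) ↔ γ) ∨ γ) = min(1, 1 − 1.00 + 0.57) = min(1, 0.57) = 0.57

0.57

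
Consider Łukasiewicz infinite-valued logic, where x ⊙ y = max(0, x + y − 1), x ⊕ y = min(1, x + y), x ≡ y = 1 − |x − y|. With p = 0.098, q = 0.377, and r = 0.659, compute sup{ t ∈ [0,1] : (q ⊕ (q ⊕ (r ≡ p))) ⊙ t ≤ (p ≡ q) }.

r ≡ p = 1 − |0.659 − 0.098| = 1 − 0.561 = 0.439
q ⊕ (r ≡ p) = min(1, 0.377 + 0.439) = min(1, 0.816) = 0.816
q ⊕ (q ⊕ (r ≡ p)) = min(1, 0.377 + 0.816) = min(1, 1.193) = 1.000
So the left factor is q ⊕ (q ⊕ (r ≡ p)) = 1.000.
p ≡ q = 1 − |0.098 − 0.377| = 1 − 0.279 = 0.721
So the right-hand bound is p ≡ q = 0.721.
The residuum of the Łukasiewicz t-norm gives the supremum: min(1, 1 − 1.000 + 0.721).
1 − 1.000 + 0.721 = 0.721, so t = min(1, 0.721) = 0.721.
Check: 1.000 ⊙ 0.721 = max(0, 0.721) = 0.721 ≤ 0.721.

0.721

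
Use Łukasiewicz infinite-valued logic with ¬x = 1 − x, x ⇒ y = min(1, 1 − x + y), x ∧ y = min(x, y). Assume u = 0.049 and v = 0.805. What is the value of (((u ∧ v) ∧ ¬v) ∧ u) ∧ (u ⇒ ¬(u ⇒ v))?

0.049

u ∧ v = min(0.049, 0.805) = 0.049
¬v = 1 − 0.805 = 0.195
(u ∧ v) ∧ ¬v = min(0.049, 0.195) = 0.049
((u ∧ v) ∧ ¬v) ∧ u = min(0.049, 0.049) = 0.049
u ⇒ v = min(1, 1 − 0.049 + 0.805) = min(1, 1.756) = 1.000
¬(u ⇒ v) = 1 − 1.000 = 0.000
u ⇒ ¬(u ⇒ v) = min(1, 1 − 0.049 + 0.000) = min(1, 0.951) = 0.951
(((u ∧ v) ∧ ¬v) ∧ u) ∧ (u ⇒ ¬(u ⇒ v)) = min(0.049, 0.951) = 0.049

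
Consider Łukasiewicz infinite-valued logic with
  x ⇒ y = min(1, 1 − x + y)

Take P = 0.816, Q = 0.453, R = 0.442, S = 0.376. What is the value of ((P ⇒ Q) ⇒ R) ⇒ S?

0.571

P ⇒ Q = min(1, 1 − 0.816 + 0.453) = min(1, 0.637) = 0.637
(P ⇒ Q) ⇒ R = min(1, 1 − 0.637 + 0.442) = min(1, 0.805) = 0.805
((P ⇒ Q) ⇒ R) ⇒ S = min(1, 1 − 0.805 + 0.376) = min(1, 0.571) = 0.571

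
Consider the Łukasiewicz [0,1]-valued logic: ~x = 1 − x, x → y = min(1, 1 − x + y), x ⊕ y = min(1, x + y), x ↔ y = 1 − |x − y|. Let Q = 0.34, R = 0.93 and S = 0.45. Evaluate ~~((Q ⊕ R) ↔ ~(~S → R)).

Q ⊕ R = min(1, 0.34 + 0.93) = min(1, 1.27) = 1.00
~S = 1 − 0.45 = 0.55
~S → R = min(1, 1 − 0.55 + 0.93) = min(1, 1.38) = 1.00
~(~S → R) = 1 − 1.00 = 0.00
(Q ⊕ R) ↔ ~(~S → R) = 1 − |1.00 − 0.00| = 1 − 1.00 = 0.00
~((Q ⊕ R) ↔ ~(~S → R)) = 1 − 0.00 = 1.00
~~((Q ⊕ R) ↔ ~(~S → R)) = 1 − 1.00 = 0.00

0.00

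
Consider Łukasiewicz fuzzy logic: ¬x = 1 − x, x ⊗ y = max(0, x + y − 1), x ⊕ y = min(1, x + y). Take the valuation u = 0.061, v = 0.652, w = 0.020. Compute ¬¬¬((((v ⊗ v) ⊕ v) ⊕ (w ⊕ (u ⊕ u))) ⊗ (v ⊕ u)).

0.287

v ⊗ v = max(0, 0.652 + 0.652 − 1) = max(0, 0.304) = 0.304
(v ⊗ v) ⊕ v = min(1, 0.304 + 0.652) = min(1, 0.956) = 0.956
u ⊕ u = min(1, 0.061 + 0.061) = min(1, 0.122) = 0.122
w ⊕ (u ⊕ u) = min(1, 0.020 + 0.122) = min(1, 0.142) = 0.142
((v ⊗ v) ⊕ v) ⊕ (w ⊕ (u ⊕ u)) = min(1, 0.956 + 0.142) = min(1, 1.098) = 1.000
v ⊕ u = min(1, 0.652 + 0.061) = min(1, 0.713) = 0.713
(((v ⊗ v) ⊕ v) ⊕ (w ⊕ (u ⊕ u))) ⊗ (v ⊕ u) = max(0, 1.000 + 0.713 − 1) = max(0, 0.713) = 0.713
¬((((v ⊗ v) ⊕ v) ⊕ (w ⊕ (u ⊕ u))) ⊗ (v ⊕ u)) = 1 − 0.713 = 0.287
¬¬((((v ⊗ v) ⊕ v) ⊕ (w ⊕ (u ⊕ u))) ⊗ (v ⊕ u)) = 1 − 0.287 = 0.713
¬¬¬((((v ⊗ v) ⊕ v) ⊕ (w ⊕ (u ⊕ u))) ⊗ (v ⊕ u)) = 1 − 0.713 = 0.287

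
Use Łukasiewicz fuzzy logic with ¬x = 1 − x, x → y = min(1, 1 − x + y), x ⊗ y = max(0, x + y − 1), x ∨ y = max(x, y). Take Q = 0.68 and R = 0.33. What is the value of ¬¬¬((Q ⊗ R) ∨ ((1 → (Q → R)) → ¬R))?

Q ⊗ R = max(0, 0.68 + 0.33 − 1) = max(0, 0.01) = 0.01
Q → R = min(1, 1 − 0.68 + 0.33) = min(1, 0.65) = 0.65
1 → (Q → R) = min(1, 1 − 1.00 + 0.65) = min(1, 0.65) = 0.65
¬R = 1 − 0.33 = 0.67
(1 → (Q → R)) → ¬R = min(1, 1 − 0.65 + 0.67) = min(1, 1.02) = 1.00
(Q ⊗ R) ∨ ((1 → (Q → R)) → ¬R) = max(0.01, 1.00) = 1.00
¬((Q ⊗ R) ∨ ((1 → (Q → R)) → ¬R)) = 1 − 1.00 = 0.00
¬¬((Q ⊗ R) ∨ ((1 → (Q → R)) → ¬R)) = 1 − 0.00 = 1.00
¬¬¬((Q ⊗ R) ∨ ((1 → (Q → R)) → ¬R)) = 1 − 1.00 = 0.00

0.00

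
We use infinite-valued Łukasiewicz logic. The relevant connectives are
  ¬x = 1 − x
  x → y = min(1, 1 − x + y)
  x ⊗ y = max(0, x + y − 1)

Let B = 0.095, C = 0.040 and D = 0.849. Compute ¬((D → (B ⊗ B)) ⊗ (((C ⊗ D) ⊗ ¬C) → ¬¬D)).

B ⊗ B = max(0, 0.095 + 0.095 − 1) = max(0, -0.810) = 0.000
D → (B ⊗ B) = min(1, 1 − 0.849 + 0.000) = min(1, 0.151) = 0.151
C ⊗ D = max(0, 0.040 + 0.849 − 1) = max(0, -0.111) = 0.000
¬C = 1 − 0.040 = 0.960
(C ⊗ D) ⊗ ¬C = max(0, 0.000 + 0.960 − 1) = max(0, -0.040) = 0.000
¬D = 1 − 0.849 = 0.151
¬¬D = 1 − 0.151 = 0.849
((C ⊗ D) ⊗ ¬C) → ¬¬D = min(1, 1 − 0.000 + 0.849) = min(1, 1.849) = 1.000
(D → (B ⊗ B)) ⊗ (((C ⊗ D) ⊗ ¬C) → ¬¬D) = max(0, 0.151 + 1.000 − 1) = max(0, 0.151) = 0.151
¬((D → (B ⊗ B)) ⊗ (((C ⊗ D) ⊗ ¬C) → ¬¬D)) = 1 − 0.151 = 0.849

0.849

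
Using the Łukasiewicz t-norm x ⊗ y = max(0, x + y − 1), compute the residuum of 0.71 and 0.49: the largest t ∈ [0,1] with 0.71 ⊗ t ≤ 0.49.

The residuum of the Łukasiewicz t-norm gives the supremum: min(1, 1 − 0.71 + 0.49).
1 − 0.71 + 0.49 = 0.78, so t = min(1, 0.78) = 0.78.
Check: 0.71 ⊗ 0.78 = max(0, 0.49) = 0.49 ≤ 0.49.

0.78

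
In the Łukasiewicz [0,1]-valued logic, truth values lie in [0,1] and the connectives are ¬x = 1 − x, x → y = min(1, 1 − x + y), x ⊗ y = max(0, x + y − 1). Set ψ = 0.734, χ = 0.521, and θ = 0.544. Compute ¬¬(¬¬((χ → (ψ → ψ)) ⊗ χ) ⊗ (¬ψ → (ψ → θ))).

ψ → ψ = min(1, 1 − 0.734 + 0.734) = min(1, 1.000) = 1.000
χ → (ψ → ψ) = min(1, 1 − 0.521 + 1.000) = min(1, 1.479) = 1.000
(χ → (ψ → ψ)) ⊗ χ = max(0, 1.000 + 0.521 − 1) = max(0, 0.521) = 0.521
¬((χ → (ψ → ψ)) ⊗ χ) = 1 − 0.521 = 0.479
¬¬((χ → (ψ → ψ)) ⊗ χ) = 1 − 0.479 = 0.521
¬ψ = 1 − 0.734 = 0.266
ψ → θ = min(1, 1 − 0.734 + 0.544) = min(1, 0.810) = 0.810
¬ψ → (ψ → θ) = min(1, 1 − 0.266 + 0.810) = min(1, 1.544) = 1.000
¬¬((χ → (ψ → ψ)) ⊗ χ) ⊗ (¬ψ → (ψ → θ)) = max(0, 0.521 + 1.000 − 1) = max(0, 0.521) = 0.521
¬(¬¬((χ → (ψ → ψ)) ⊗ χ) ⊗ (¬ψ → (ψ → θ))) = 1 − 0.521 = 0.479
¬¬(¬¬((χ → (ψ → ψ)) ⊗ χ) ⊗ (¬ψ → (ψ → θ))) = 1 − 0.479 = 0.521

0.521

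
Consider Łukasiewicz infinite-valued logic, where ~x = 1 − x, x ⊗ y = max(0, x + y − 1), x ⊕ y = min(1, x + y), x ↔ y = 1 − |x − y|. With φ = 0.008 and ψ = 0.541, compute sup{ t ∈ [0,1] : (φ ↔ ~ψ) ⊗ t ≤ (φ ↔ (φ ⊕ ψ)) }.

~ψ = 1 − 0.541 = 0.459
φ ↔ ~ψ = 1 − |0.008 − 0.459| = 1 − 0.451 = 0.549
So the left factor is φ ↔ ~ψ = 0.549.
φ ⊕ ψ = min(1, 0.008 + 0.541) = min(1, 0.549) = 0.549
φ ↔ (φ ⊕ ψ) = 1 − |0.008 − 0.549| = 1 − 0.541 = 0.459
So the right-hand bound is φ ↔ (φ ⊕ ψ) = 0.459.
The residuum of the Łukasiewicz t-norm gives the supremum: min(1, 1 − 0.549 + 0.459).
1 − 0.549 + 0.459 = 0.910, so t = min(1, 0.910) = 0.910.
Check: 0.549 ⊗ 0.910 = max(0, 0.459) = 0.459 ≤ 0.459.

0.910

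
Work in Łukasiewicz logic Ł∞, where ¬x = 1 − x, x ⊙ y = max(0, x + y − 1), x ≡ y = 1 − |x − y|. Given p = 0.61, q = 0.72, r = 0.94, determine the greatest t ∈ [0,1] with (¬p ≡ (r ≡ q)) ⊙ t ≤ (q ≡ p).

¬p = 1 − 0.61 = 0.39
r ≡ q = 1 − |0.94 − 0.72| = 1 − 0.22 = 0.78
¬p ≡ (r ≡ q) = 1 − |0.39 − 0.78| = 1 − 0.39 = 0.61
So the left factor is ¬p ≡ (r ≡ q) = 0.61.
q ≡ p = 1 − |0.72 − 0.61| = 1 − 0.11 = 0.89
So the right-hand bound is q ≡ p = 0.89.
The residuum of the Łukasiewicz t-norm gives the supremum: min(1, 1 − 0.61 + 0.89).
1 − 0.61 + 0.89 = 1.28, so t = min(1, 1.28) = 1.00.
Check: 0.61 ⊙ 1.00 = max(0, 0.61) = 0.61 ≤ 0.89.

1.00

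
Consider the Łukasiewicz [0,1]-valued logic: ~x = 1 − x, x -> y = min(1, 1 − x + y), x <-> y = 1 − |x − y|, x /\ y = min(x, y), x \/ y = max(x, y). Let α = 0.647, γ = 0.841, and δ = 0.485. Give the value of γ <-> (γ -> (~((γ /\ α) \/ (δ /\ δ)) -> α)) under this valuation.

0.841

γ /\ α = min(0.841, 0.647) = 0.647
δ /\ δ = min(0.485, 0.485) = 0.485
(γ /\ α) \/ (δ /\ δ) = max(0.647, 0.485) = 0.647
~((γ /\ α) \/ (δ /\ δ)) = 1 − 0.647 = 0.353
~((γ /\ α) \/ (δ /\ δ)) -> α = min(1, 1 − 0.353 + 0.647) = min(1, 1.294) = 1.000
γ -> (~((γ /\ α) \/ (δ /\ δ)) -> α) = min(1, 1 − 0.841 + 1.000) = min(1, 1.159) = 1.000
γ <-> (γ -> (~((γ /\ α) \/ (δ /\ δ)) -> α)) = 1 − |0.841 − 1.000| = 1 − 0.159 = 0.841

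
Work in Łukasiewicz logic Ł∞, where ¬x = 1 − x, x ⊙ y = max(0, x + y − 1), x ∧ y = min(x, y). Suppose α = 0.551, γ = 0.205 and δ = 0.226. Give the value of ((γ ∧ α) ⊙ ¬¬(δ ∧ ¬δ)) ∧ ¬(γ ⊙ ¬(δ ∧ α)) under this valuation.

0.000

γ ∧ α = min(0.205, 0.551) = 0.205
¬δ = 1 − 0.226 = 0.774
δ ∧ ¬δ = min(0.226, 0.774) = 0.226
¬(δ ∧ ¬δ) = 1 − 0.226 = 0.774
¬¬(δ ∧ ¬δ) = 1 − 0.774 = 0.226
(γ ∧ α) ⊙ ¬¬(δ ∧ ¬δ) = max(0, 0.205 + 0.226 − 1) = max(0, -0.569) = 0.000
δ ∧ α = min(0.226, 0.551) = 0.226
¬(δ ∧ α) = 1 − 0.226 = 0.774
γ ⊙ ¬(δ ∧ α) = max(0, 0.205 + 0.774 − 1) = max(0, -0.021) = 0.000
¬(γ ⊙ ¬(δ ∧ α)) = 1 − 0.000 = 1.000
((γ ∧ α) ⊙ ¬¬(δ ∧ ¬δ)) ∧ ¬(γ ⊙ ¬(δ ∧ α)) = min(0.000, 1.000) = 0.000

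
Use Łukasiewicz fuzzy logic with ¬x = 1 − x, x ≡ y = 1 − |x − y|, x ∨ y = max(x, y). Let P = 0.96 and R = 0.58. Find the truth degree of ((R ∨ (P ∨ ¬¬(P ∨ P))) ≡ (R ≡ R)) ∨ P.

P ∨ P = max(0.96, 0.96) = 0.96
¬(P ∨ P) = 1 − 0.96 = 0.04
¬¬(P ∨ P) = 1 − 0.04 = 0.96
P ∨ ¬¬(P ∨ P) = max(0.96, 0.96) = 0.96
R ∨ (P ∨ ¬¬(P ∨ P)) = max(0.58, 0.96) = 0.96
R ≡ R = 1 − |0.58 − 0.58| = 1 − 0.00 = 1.00
(R ∨ (P ∨ ¬¬(P ∨ P))) ≡ (R ≡ R) = 1 − |0.96 − 1.00| = 1 − 0.04 = 0.96
((R ∨ (P ∨ ¬¬(P ∨ P))) ≡ (R ≡ R)) ∨ P = max(0.96, 0.96) = 0.96

0.96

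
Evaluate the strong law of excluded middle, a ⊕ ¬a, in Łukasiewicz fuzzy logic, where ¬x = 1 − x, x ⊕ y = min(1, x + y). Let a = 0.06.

1.00

¬a = 1 − 0.06 = 0.94
a ⊕ ¬a = min(1, 0.06 + 0.94) = min(1, 1.00) = 1.00
(As expected: always 1 in Ł∞ since a ⊕ (1−a) = 1.)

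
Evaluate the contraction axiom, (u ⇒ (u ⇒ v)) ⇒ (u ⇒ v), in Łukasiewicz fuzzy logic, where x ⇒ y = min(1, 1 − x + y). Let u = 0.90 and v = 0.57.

u ⇒ v = min(1, 1 − 0.90 + 0.57) = min(1, 0.67) = 0.67
u ⇒ (u ⇒ v) = min(1, 1 − 0.90 + 0.67) = min(1, 0.77) = 0.77
(u ⇒ (u ⇒ v)) ⇒ (u ⇒ v) = min(1, 1 − 0.77 + 0.67) = min(1, 0.90) = 0.90
(The value 0.90 < 1 shows this instance is not satisfied; fails in Ł∞ (the t-norm is not idempotent).)

0.90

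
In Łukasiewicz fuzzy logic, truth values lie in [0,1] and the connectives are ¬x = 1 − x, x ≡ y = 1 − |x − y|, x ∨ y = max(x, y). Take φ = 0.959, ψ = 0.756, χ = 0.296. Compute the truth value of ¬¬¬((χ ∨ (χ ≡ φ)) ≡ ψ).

0.419

χ ≡ φ = 1 − |0.296 − 0.959| = 1 − 0.663 = 0.337
χ ∨ (χ ≡ φ) = max(0.296, 0.337) = 0.337
(χ ∨ (χ ≡ φ)) ≡ ψ = 1 − |0.337 − 0.756| = 1 − 0.419 = 0.581
¬((χ ∨ (χ ≡ φ)) ≡ ψ) = 1 − 0.581 = 0.419
¬¬((χ ∨ (χ ≡ φ)) ≡ ψ) = 1 − 0.419 = 0.581
¬¬¬((χ ∨ (χ ≡ φ)) ≡ ψ) = 1 − 0.581 = 0.419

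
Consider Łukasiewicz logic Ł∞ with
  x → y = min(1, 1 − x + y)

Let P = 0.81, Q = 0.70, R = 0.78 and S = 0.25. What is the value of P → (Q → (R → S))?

R → S = min(1, 1 − 0.78 + 0.25) = min(1, 0.47) = 0.47
Q → (R → S) = min(1, 1 − 0.70 + 0.47) = min(1, 0.77) = 0.77
P → (Q → (R → S)) = min(1, 1 − 0.81 + 0.77) = min(1, 0.96) = 0.96

0.96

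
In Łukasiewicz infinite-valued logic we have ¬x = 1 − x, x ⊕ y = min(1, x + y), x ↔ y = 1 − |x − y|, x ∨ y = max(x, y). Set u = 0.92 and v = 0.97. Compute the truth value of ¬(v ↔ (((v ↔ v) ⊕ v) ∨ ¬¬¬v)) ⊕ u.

v ↔ v = 1 − |0.97 − 0.97| = 1 − 0.00 = 1.00
(v ↔ v) ⊕ v = min(1, 1.00 + 0.97) = min(1, 1.97) = 1.00
¬v = 1 − 0.97 = 0.03
¬¬v = 1 − 0.03 = 0.97
¬¬¬v = 1 − 0.97 = 0.03
((v ↔ v) ⊕ v) ∨ ¬¬¬v = max(1.00, 0.03) = 1.00
v ↔ (((v ↔ v) ⊕ v) ∨ ¬¬¬v) = 1 − |0.97 − 1.00| = 1 − 0.03 = 0.97
¬(v ↔ (((v ↔ v) ⊕ v) ∨ ¬¬¬v)) = 1 − 0.97 = 0.03
¬(v ↔ (((v ↔ v) ⊕ v) ∨ ¬¬¬v)) ⊕ u = min(1, 0.03 + 0.92) = min(1, 0.95) = 0.95

0.95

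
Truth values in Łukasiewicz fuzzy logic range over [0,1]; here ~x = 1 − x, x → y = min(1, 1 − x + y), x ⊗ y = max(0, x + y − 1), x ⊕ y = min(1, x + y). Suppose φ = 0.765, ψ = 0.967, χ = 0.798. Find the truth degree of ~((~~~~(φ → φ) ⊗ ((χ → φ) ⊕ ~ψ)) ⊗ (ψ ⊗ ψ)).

0.066

φ → φ = min(1, 1 − 0.765 + 0.765) = min(1, 1.000) = 1.000
~(φ → φ) = 1 − 1.000 = 0.000
~~(φ → φ) = 1 − 0.000 = 1.000
~~~(φ → φ) = 1 − 1.000 = 0.000
~~~~(φ → φ) = 1 − 0.000 = 1.000
χ → φ = min(1, 1 − 0.798 + 0.765) = min(1, 0.967) = 0.967
~ψ = 1 − 0.967 = 0.033
(χ → φ) ⊕ ~ψ = min(1, 0.967 + 0.033) = min(1, 1.000) = 1.000
~~~~(φ → φ) ⊗ ((χ → φ) ⊕ ~ψ) = max(0, 1.000 + 1.000 − 1) = max(0, 1.000) = 1.000
ψ ⊗ ψ = max(0, 0.967 + 0.967 − 1) = max(0, 0.934) = 0.934
(~~~~(φ → φ) ⊗ ((χ → φ) ⊕ ~ψ)) ⊗ (ψ ⊗ ψ) = max(0, 1.000 + 0.934 − 1) = max(0, 0.934) = 0.934
~((~~~~(φ → φ) ⊗ ((χ → φ) ⊕ ~ψ)) ⊗ (ψ ⊗ ψ)) = 1 − 0.934 = 0.066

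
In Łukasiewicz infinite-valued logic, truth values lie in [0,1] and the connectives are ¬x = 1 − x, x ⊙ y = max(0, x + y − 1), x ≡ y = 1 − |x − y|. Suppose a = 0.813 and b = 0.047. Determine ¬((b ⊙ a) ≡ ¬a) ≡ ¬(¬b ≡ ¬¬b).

b ⊙ a = max(0, 0.047 + 0.813 − 1) = max(0, -0.140) = 0.000
¬a = 1 − 0.813 = 0.187
(b ⊙ a) ≡ ¬a = 1 − |0.000 − 0.187| = 1 − 0.187 = 0.813
¬((b ⊙ a) ≡ ¬a) = 1 − 0.813 = 0.187
¬b = 1 − 0.047 = 0.953
¬¬b = 1 − 0.953 = 0.047
¬b ≡ ¬¬b = 1 − |0.953 − 0.047| = 1 − 0.906 = 0.094
¬(¬b ≡ ¬¬b) = 1 − 0.094 = 0.906
¬((b ⊙ a) ≡ ¬a) ≡ ¬(¬b ≡ ¬¬b) = 1 − |0.187 − 0.906| = 1 − 0.719 = 0.281

0.281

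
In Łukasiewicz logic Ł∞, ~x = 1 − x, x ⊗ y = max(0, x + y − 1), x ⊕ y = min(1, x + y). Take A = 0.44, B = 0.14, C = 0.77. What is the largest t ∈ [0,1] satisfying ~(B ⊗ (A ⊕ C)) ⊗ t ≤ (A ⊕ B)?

A ⊕ C = min(1, 0.44 + 0.77) = min(1, 1.21) = 1.00
B ⊗ (A ⊕ C) = max(0, 0.14 + 1.00 − 1) = max(0, 0.14) = 0.14
~(B ⊗ (A ⊕ C)) = 1 − 0.14 = 0.86
So the left factor is ~(B ⊗ (A ⊕ C)) = 0.86.
A ⊕ B = min(1, 0.44 + 0.14) = min(1, 0.58) = 0.58
So the right-hand bound is A ⊕ B = 0.58.
The residuum of the Łukasiewicz t-norm gives the supremum: min(1, 1 − 0.86 + 0.58).
1 − 0.86 + 0.58 = 0.72, so t = min(1, 0.72) = 0.72.
Check: 0.86 ⊗ 0.72 = max(0, 0.58) = 0.58 ≤ 0.58.

0.72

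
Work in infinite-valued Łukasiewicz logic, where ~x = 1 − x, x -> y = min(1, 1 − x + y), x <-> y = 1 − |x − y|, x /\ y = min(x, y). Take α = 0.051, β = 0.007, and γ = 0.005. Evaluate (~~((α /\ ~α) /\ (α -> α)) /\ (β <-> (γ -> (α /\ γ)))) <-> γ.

0.998

~α = 1 − 0.051 = 0.949
α /\ ~α = min(0.051, 0.949) = 0.051
α -> α = min(1, 1 − 0.051 + 0.051) = min(1, 1.000) = 1.000
(α /\ ~α) /\ (α -> α) = min(0.051, 1.000) = 0.051
~((α /\ ~α) /\ (α -> α)) = 1 − 0.051 = 0.949
~~((α /\ ~α) /\ (α -> α)) = 1 − 0.949 = 0.051
α /\ γ = min(0.051, 0.005) = 0.005
γ -> (α /\ γ) = min(1, 1 − 0.005 + 0.005) = min(1, 1.000) = 1.000
β <-> (γ -> (α /\ γ)) = 1 − |0.007 − 1.000| = 1 − 0.993 = 0.007
~~((α /\ ~α) /\ (α -> α)) /\ (β <-> (γ -> (α /\ γ))) = min(0.051, 0.007) = 0.007
(~~((α /\ ~α) /\ (α -> α)) /\ (β <-> (γ -> (α /\ γ)))) <-> γ = 1 − |0.007 − 0.005| = 1 − 0.002 = 0.998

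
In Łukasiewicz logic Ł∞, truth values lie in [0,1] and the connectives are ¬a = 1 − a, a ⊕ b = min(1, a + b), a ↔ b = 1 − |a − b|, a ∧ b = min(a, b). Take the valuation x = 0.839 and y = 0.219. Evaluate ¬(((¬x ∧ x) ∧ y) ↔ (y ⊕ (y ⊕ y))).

0.496

¬x = 1 − 0.839 = 0.161
¬x ∧ x = min(0.161, 0.839) = 0.161
(¬x ∧ x) ∧ y = min(0.161, 0.219) = 0.161
y ⊕ y = min(1, 0.219 + 0.219) = min(1, 0.438) = 0.438
y ⊕ (y ⊕ y) = min(1, 0.219 + 0.438) = min(1, 0.657) = 0.657
((¬x ∧ x) ∧ y) ↔ (y ⊕ (y ⊕ y)) = 1 − |0.161 − 0.657| = 1 − 0.496 = 0.504
¬(((¬x ∧ x) ∧ y) ↔ (y ⊕ (y ⊕ y))) = 1 − 0.504 = 0.496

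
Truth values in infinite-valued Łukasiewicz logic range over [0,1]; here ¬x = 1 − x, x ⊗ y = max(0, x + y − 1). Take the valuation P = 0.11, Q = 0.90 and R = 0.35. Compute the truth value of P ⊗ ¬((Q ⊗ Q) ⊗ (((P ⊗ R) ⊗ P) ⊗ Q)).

Q ⊗ Q = max(0, 0.90 + 0.90 − 1) = max(0, 0.80) = 0.80
P ⊗ R = max(0, 0.11 + 0.35 − 1) = max(0, -0.54) = 0.00
(P ⊗ R) ⊗ P = max(0, 0.00 + 0.11 − 1) = max(0, -0.89) = 0.00
((P ⊗ R) ⊗ P) ⊗ Q = max(0, 0.00 + 0.90 − 1) = max(0, -0.10) = 0.00
(Q ⊗ Q) ⊗ (((P ⊗ R) ⊗ P) ⊗ Q) = max(0, 0.80 + 0.00 − 1) = max(0, -0.20) = 0.00
¬((Q ⊗ Q) ⊗ (((P ⊗ R) ⊗ P) ⊗ Q)) = 1 − 0.00 = 1.00
P ⊗ ¬((Q ⊗ Q) ⊗ (((P ⊗ R) ⊗ P) ⊗ Q)) = max(0, 0.11 + 1.00 − 1) = max(0, 0.11) = 0.11

0.11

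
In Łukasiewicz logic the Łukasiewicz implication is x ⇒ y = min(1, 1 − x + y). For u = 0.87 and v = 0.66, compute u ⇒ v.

0.79

u ⇒ v = min(1, 1 − 0.87 + 0.66) = min(1, 0.79) = 0.79
For comparison, the Gödel implication (1 if x ≤ y else y) would give 0.66.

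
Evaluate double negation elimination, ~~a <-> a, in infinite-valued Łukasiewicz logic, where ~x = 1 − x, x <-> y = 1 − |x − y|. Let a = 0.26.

~a = 1 − 0.26 = 0.74
~~a = 1 − 0.74 = 0.26
~~a <-> a = 1 − |0.26 − 0.26| = 1 − 0.00 = 1.00
(As expected: always 1 in Ł∞ since negation is involutive.)

1.00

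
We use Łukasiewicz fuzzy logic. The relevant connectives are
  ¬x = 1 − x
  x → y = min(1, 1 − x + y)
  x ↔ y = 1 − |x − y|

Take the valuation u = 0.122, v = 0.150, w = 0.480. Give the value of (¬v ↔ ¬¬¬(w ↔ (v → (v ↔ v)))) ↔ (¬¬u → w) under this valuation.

¬v = 1 − 0.150 = 0.850
v ↔ v = 1 − |0.150 − 0.150| = 1 − 0.000 = 1.000
v → (v ↔ v) = min(1, 1 − 0.150 + 1.000) = min(1, 1.850) = 1.000
w ↔ (v → (v ↔ v)) = 1 − |0.480 − 1.000| = 1 − 0.520 = 0.480
¬(w ↔ (v → (v ↔ v))) = 1 − 0.480 = 0.520
¬¬(w ↔ (v → (v ↔ v))) = 1 − 0.520 = 0.480
¬¬¬(w ↔ (v → (v ↔ v))) = 1 − 0.480 = 0.520
¬v ↔ ¬¬¬(w ↔ (v → (v ↔ v))) = 1 − |0.850 − 0.520| = 1 − 0.330 = 0.670
¬u = 1 − 0.122 = 0.878
¬¬u = 1 − 0.878 = 0.122
¬¬u → w = min(1, 1 − 0.122 + 0.480) = min(1, 1.358) = 1.000
(¬v ↔ ¬¬¬(w ↔ (v → (v ↔ v)))) ↔ (¬¬u → w) = 1 − |0.670 − 1.000| = 1 − 0.330 = 0.670

0.670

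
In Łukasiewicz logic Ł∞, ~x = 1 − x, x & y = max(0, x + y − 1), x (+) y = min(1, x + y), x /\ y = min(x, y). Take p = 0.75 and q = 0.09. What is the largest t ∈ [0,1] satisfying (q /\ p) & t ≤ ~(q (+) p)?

q /\ p = min(0.09, 0.75) = 0.09
So the left factor is q /\ p = 0.09.
q (+) p = min(1, 0.09 + 0.75) = min(1, 0.84) = 0.84
~(q (+) p) = 1 − 0.84 = 0.16
So the right-hand bound is ~(q (+) p) = 0.16.
The residuum of the Łukasiewicz t-norm gives the supremum: min(1, 1 − 0.09 + 0.16).
1 − 0.09 + 0.16 = 1.07, so t = min(1, 1.07) = 1.00.
Check: 0.09 & 1.00 = max(0, 0.09) = 0.09 ≤ 0.16.

1.00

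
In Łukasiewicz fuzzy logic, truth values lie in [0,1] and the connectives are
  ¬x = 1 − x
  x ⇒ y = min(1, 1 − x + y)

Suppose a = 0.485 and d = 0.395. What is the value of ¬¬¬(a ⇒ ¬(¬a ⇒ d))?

¬a = 1 − 0.485 = 0.515
¬a ⇒ d = min(1, 1 − 0.515 + 0.395) = min(1, 0.880) = 0.880
¬(¬a ⇒ d) = 1 − 0.880 = 0.120
a ⇒ ¬(¬a ⇒ d) = min(1, 1 − 0.485 + 0.120) = min(1, 0.635) = 0.635
¬(a ⇒ ¬(¬a ⇒ d)) = 1 − 0.635 = 0.365
¬¬(a ⇒ ¬(¬a ⇒ d)) = 1 − 0.365 = 0.635
¬¬¬(a ⇒ ¬(¬a ⇒ d)) = 1 − 0.635 = 0.365

0.365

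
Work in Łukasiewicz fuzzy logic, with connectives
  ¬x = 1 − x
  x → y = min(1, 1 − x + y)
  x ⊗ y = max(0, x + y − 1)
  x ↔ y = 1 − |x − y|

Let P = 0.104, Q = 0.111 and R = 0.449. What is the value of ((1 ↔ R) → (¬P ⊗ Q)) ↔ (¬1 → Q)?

0.558

1 ↔ R = 1 − |1.000 − 0.449| = 1 − 0.551 = 0.449
¬P = 1 − 0.104 = 0.896
¬P ⊗ Q = max(0, 0.896 + 0.111 − 1) = max(0, 0.007) = 0.007
(1 ↔ R) → (¬P ⊗ Q) = min(1, 1 − 0.449 + 0.007) = min(1, 0.558) = 0.558
¬1 = 1 − 1.000 = 0.000
¬1 → Q = min(1, 1 − 0.000 + 0.111) = min(1, 1.111) = 1.000
((1 ↔ R) → (¬P ⊗ Q)) ↔ (¬1 → Q) = 1 − |0.558 − 1.000| = 1 − 0.442 = 0.558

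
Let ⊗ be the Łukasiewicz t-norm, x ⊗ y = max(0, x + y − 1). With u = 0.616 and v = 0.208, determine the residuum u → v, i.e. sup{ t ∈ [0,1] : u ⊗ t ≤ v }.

0.592

The residuum of the Łukasiewicz t-norm gives the supremum: min(1, 1 − 0.616 + 0.208).
1 − 0.616 + 0.208 = 0.592, so t = min(1, 0.592) = 0.592.
Check: 0.616 ⊗ 0.592 = max(0, 0.208) = 0.208 ≤ 0.208.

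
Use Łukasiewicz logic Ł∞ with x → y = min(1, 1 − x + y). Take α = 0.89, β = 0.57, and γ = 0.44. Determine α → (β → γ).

β → γ = min(1, 1 − 0.57 + 0.44) = min(1, 0.87) = 0.87
α → (β → γ) = min(1, 1 − 0.89 + 0.87) = min(1, 0.98) = 0.98

0.98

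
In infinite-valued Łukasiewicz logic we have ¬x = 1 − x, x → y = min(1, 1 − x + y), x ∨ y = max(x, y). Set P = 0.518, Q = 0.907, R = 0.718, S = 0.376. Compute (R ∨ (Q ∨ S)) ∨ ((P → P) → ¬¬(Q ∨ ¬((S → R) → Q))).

Q ∨ S = max(0.907, 0.376) = 0.907
R ∨ (Q ∨ S) = max(0.718, 0.907) = 0.907
P → P = min(1, 1 − 0.518 + 0.518) = min(1, 1.000) = 1.000
S → R = min(1, 1 − 0.376 + 0.718) = min(1, 1.342) = 1.000
(S → R) → Q = min(1, 1 − 1.000 + 0.907) = min(1, 0.907) = 0.907
¬((S → R) → Q) = 1 − 0.907 = 0.093
Q ∨ ¬((S → R) → Q) = max(0.907, 0.093) = 0.907
¬(Q ∨ ¬((S → R) → Q)) = 1 − 0.907 = 0.093
¬¬(Q ∨ ¬((S → R) → Q)) = 1 − 0.093 = 0.907
(P → P) → ¬¬(Q ∨ ¬((S → R) → Q)) = min(1, 1 − 1.000 + 0.907) = min(1, 0.907) = 0.907
(R ∨ (Q ∨ S)) ∨ ((P → P) → ¬¬(Q ∨ ¬((S → R) → Q))) = max(0.907, 0.907) = 0.907

0.907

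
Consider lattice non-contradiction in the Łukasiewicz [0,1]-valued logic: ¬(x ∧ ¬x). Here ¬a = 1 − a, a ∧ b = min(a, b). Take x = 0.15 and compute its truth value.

¬x = 1 − 0.15 = 0.85
x ∧ ¬x = min(0.15, 0.85) = 0.15
¬(x ∧ ¬x) = 1 − 0.15 = 0.85
(The value 0.85 < 1 shows this instance is not satisfied; not a Ł∞-tautology — its value is 1 − min(a, 1−a).)

0.85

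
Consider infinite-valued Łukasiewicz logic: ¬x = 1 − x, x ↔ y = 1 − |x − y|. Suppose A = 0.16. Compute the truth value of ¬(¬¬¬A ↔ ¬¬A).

0.68

¬A = 1 − 0.16 = 0.84
¬¬A = 1 − 0.84 = 0.16
¬¬¬A = 1 − 0.16 = 0.84
¬¬¬A ↔ ¬¬A = 1 − |0.84 − 0.16| = 1 − 0.68 = 0.32
¬(¬¬¬A ↔ ¬¬A) = 1 − 0.32 = 0.68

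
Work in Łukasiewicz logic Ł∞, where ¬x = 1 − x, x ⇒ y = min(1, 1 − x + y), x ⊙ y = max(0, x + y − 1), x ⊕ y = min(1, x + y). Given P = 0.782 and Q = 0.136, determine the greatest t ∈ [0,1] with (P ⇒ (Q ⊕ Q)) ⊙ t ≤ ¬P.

0.728

Q ⊕ Q = min(1, 0.136 + 0.136) = min(1, 0.272) = 0.272
P ⇒ (Q ⊕ Q) = min(1, 1 − 0.782 + 0.272) = min(1, 0.490) = 0.490
So the left factor is P ⇒ (Q ⊕ Q) = 0.490.
¬P = 1 − 0.782 = 0.218
So the right-hand bound is ¬P = 0.218.
The residuum of the Łukasiewicz t-norm gives the supremum: min(1, 1 − 0.490 + 0.218).
1 − 0.490 + 0.218 = 0.728, so t = min(1, 0.728) = 0.728.
Check: 0.490 ⊙ 0.728 = max(0, 0.218) = 0.218 ≤ 0.218.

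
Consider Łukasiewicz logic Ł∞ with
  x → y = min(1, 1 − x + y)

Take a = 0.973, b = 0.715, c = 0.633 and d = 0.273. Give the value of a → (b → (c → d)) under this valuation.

0.952

c → d = min(1, 1 − 0.633 + 0.273) = min(1, 0.640) = 0.640
b → (c → d) = min(1, 1 − 0.715 + 0.640) = min(1, 0.925) = 0.925
a → (b → (c → d)) = min(1, 1 − 0.973 + 0.925) = min(1, 0.952) = 0.952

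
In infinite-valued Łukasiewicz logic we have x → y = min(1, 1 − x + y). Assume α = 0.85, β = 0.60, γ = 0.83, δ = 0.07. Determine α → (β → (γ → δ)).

γ → δ = min(1, 1 − 0.83 + 0.07) = min(1, 0.24) = 0.24
β → (γ → δ) = min(1, 1 − 0.60 + 0.24) = min(1, 0.64) = 0.64
α → (β → (γ → δ)) = min(1, 1 − 0.85 + 0.64) = min(1, 0.79) = 0.79

0.79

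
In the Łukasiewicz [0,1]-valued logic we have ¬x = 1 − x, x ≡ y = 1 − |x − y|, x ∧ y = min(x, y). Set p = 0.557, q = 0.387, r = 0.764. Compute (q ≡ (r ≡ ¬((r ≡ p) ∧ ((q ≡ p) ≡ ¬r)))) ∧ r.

0.557

r ≡ p = 1 − |0.764 − 0.557| = 1 − 0.207 = 0.793
q ≡ p = 1 − |0.387 − 0.557| = 1 − 0.170 = 0.830
¬r = 1 − 0.764 = 0.236
(q ≡ p) ≡ ¬r = 1 − |0.830 − 0.236| = 1 − 0.594 = 0.406
(r ≡ p) ∧ ((q ≡ p) ≡ ¬r) = min(0.793, 0.406) = 0.406
¬((r ≡ p) ∧ ((q ≡ p) ≡ ¬r)) = 1 − 0.406 = 0.594
r ≡ ¬((r ≡ p) ∧ ((q ≡ p) ≡ ¬r)) = 1 − |0.764 − 0.594| = 1 − 0.170 = 0.830
q ≡ (r ≡ ¬((r ≡ p) ∧ ((q ≡ p) ≡ ¬r))) = 1 − |0.387 − 0.830| = 1 − 0.443 = 0.557
(q ≡ (r ≡ ¬((r ≡ p) ∧ ((q ≡ p) ≡ ¬r)))) ∧ r = min(0.557, 0.764) = 0.557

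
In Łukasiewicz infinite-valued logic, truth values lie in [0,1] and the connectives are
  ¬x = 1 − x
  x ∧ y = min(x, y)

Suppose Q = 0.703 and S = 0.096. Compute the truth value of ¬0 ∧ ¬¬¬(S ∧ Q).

¬0 = 1 − 0.000 = 1.000
S ∧ Q = min(0.096, 0.703) = 0.096
¬(S ∧ Q) = 1 − 0.096 = 0.904
¬¬(S ∧ Q) = 1 − 0.904 = 0.096
¬¬¬(S ∧ Q) = 1 − 0.096 = 0.904
¬0 ∧ ¬¬¬(S ∧ Q) = min(1.000, 0.904) = 0.904

0.904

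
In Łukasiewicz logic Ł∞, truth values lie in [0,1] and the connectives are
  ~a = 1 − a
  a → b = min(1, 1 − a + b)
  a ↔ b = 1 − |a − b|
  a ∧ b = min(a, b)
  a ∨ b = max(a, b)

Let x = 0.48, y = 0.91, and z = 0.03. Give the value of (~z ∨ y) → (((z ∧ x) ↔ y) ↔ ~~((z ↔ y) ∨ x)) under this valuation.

0.67

~z = 1 − 0.03 = 0.97
~z ∨ y = max(0.97, 0.91) = 0.97
z ∧ x = min(0.03, 0.48) = 0.03
(z ∧ x) ↔ y = 1 − |0.03 − 0.91| = 1 − 0.88 = 0.12
z ↔ y = 1 − |0.03 − 0.91| = 1 − 0.88 = 0.12
(z ↔ y) ∨ x = max(0.12, 0.48) = 0.48
~((z ↔ y) ∨ x) = 1 − 0.48 = 0.52
~~((z ↔ y) ∨ x) = 1 − 0.52 = 0.48
((z ∧ x) ↔ y) ↔ ~~((z ↔ y) ∨ x) = 1 − |0.12 − 0.48| = 1 − 0.36 = 0.64
(~z ∨ y) → (((z ∧ x) ↔ y) ↔ ~~((z ↔ y) ∨ x)) = min(1, 1 − 0.97 + 0.64) = min(1, 0.67) = 0.67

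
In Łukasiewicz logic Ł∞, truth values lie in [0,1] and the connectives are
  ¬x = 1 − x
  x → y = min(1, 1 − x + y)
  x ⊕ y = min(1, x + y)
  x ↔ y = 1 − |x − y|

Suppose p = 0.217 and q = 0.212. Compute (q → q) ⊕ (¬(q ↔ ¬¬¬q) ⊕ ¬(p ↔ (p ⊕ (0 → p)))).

q → q = min(1, 1 − 0.212 + 0.212) = min(1, 1.000) = 1.000
¬q = 1 − 0.212 = 0.788
¬¬q = 1 − 0.788 = 0.212
¬¬¬q = 1 − 0.212 = 0.788
q ↔ ¬¬¬q = 1 − |0.212 − 0.788| = 1 − 0.576 = 0.424
¬(q ↔ ¬¬¬q) = 1 − 0.424 = 0.576
0 → p = min(1, 1 − 0.000 + 0.217) = min(1, 1.217) = 1.000
p ⊕ (0 → p) = min(1, 0.217 + 1.000) = min(1, 1.217) = 1.000
p ↔ (p ⊕ (0 → p)) = 1 − |0.217 − 1.000| = 1 − 0.783 = 0.217
¬(p ↔ (p ⊕ (0 → p))) = 1 − 0.217 = 0.783
¬(q ↔ ¬¬¬q) ⊕ ¬(p ↔ (p ⊕ (0 → p))) = min(1, 0.576 + 0.783) = min(1, 1.359) = 1.000
(q → q) ⊕ (¬(q ↔ ¬¬¬q) ⊕ ¬(p ↔ (p ⊕ (0 → p)))) = min(1, 1.000 + 1.000) = min(1, 2.000) = 1.000

1.000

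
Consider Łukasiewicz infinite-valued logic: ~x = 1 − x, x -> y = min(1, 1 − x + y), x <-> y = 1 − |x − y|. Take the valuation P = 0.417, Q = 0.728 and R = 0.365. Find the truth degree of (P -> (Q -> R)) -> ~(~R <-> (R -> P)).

Q -> R = min(1, 1 − 0.728 + 0.365) = min(1, 0.637) = 0.637
P -> (Q -> R) = min(1, 1 − 0.417 + 0.637) = min(1, 1.220) = 1.000
~R = 1 − 0.365 = 0.635
R -> P = min(1, 1 − 0.365 + 0.417) = min(1, 1.052) = 1.000
~R <-> (R -> P) = 1 − |0.635 − 1.000| = 1 − 0.365 = 0.635
~(~R <-> (R -> P)) = 1 − 0.635 = 0.365
(P -> (Q -> R)) -> ~(~R <-> (R -> P)) = min(1, 1 − 1.000 + 0.365) = min(1, 0.365) = 0.365

0.365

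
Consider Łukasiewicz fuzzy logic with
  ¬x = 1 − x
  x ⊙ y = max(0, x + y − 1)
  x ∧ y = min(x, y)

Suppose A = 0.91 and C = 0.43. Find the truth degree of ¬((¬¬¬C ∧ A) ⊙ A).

¬C = 1 − 0.43 = 0.57
¬¬C = 1 − 0.57 = 0.43
¬¬¬C = 1 − 0.43 = 0.57
¬¬¬C ∧ A = min(0.57, 0.91) = 0.57
(¬¬¬C ∧ A) ⊙ A = max(0, 0.57 + 0.91 − 1) = max(0, 0.48) = 0.48
¬((¬¬¬C ∧ A) ⊙ A) = 1 − 0.48 = 0.52

0.52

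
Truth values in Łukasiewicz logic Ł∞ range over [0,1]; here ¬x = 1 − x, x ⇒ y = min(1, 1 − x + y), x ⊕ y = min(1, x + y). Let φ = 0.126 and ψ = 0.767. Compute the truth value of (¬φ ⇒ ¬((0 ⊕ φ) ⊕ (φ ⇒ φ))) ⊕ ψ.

¬φ = 1 − 0.126 = 0.874
0 ⊕ φ = min(1, 0.000 + 0.126) = min(1, 0.126) = 0.126
φ ⇒ φ = min(1, 1 − 0.126 + 0.126) = min(1, 1.000) = 1.000
(0 ⊕ φ) ⊕ (φ ⇒ φ) = min(1, 0.126 + 1.000) = min(1, 1.126) = 1.000
¬((0 ⊕ φ) ⊕ (φ ⇒ φ)) = 1 − 1.000 = 0.000
¬φ ⇒ ¬((0 ⊕ φ) ⊕ (φ ⇒ φ)) = min(1, 1 − 0.874 + 0.000) = min(1, 0.126) = 0.126
(¬φ ⇒ ¬((0 ⊕ φ) ⊕ (φ ⇒ φ))) ⊕ ψ = min(1, 0.126 + 0.767) = min(1, 0.893) = 0.893

0.893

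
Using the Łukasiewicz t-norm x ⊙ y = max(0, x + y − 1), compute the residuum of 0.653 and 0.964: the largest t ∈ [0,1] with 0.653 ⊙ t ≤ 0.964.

The residuum of the Łukasiewicz t-norm gives the supremum: min(1, 1 − 0.653 + 0.964).
1 − 0.653 + 0.964 = 1.311, so t = min(1, 1.311) = 1.000.
Check: 0.653 ⊙ 1.000 = max(0, 0.653) = 0.653 ≤ 0.964.

1.000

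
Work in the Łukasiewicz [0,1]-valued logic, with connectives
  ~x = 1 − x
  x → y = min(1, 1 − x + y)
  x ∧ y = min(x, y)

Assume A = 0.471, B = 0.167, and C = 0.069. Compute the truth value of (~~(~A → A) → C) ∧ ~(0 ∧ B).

0.127

~A = 1 − 0.471 = 0.529
~A → A = min(1, 1 − 0.529 + 0.471) = min(1, 0.942) = 0.942
~(~A → A) = 1 − 0.942 = 0.058
~~(~A → A) = 1 − 0.058 = 0.942
~~(~A → A) → C = min(1, 1 − 0.942 + 0.069) = min(1, 0.127) = 0.127
0 ∧ B = min(0.000, 0.167) = 0.000
~(0 ∧ B) = 1 − 0.000 = 1.000
(~~(~A → A) → C) ∧ ~(0 ∧ B) = min(0.127, 1.000) = 0.127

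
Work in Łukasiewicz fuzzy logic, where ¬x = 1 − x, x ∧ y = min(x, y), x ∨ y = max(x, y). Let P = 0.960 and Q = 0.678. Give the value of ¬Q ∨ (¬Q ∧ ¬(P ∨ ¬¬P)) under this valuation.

0.322

¬Q = 1 − 0.678 = 0.322
¬P = 1 − 0.960 = 0.040
¬¬P = 1 − 0.040 = 0.960
P ∨ ¬¬P = max(0.960, 0.960) = 0.960
¬(P ∨ ¬¬P) = 1 − 0.960 = 0.040
¬Q ∧ ¬(P ∨ ¬¬P) = min(0.322, 0.040) = 0.040
¬Q ∨ (¬Q ∧ ¬(P ∨ ¬¬P)) = max(0.322, 0.040) = 0.322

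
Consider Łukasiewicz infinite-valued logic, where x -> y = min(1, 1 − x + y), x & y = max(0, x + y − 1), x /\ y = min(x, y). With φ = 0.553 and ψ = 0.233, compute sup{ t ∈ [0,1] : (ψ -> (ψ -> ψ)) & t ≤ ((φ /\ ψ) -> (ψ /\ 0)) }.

ψ -> ψ = min(1, 1 − 0.233 + 0.233) = min(1, 1.000) = 1.000
ψ -> (ψ -> ψ) = min(1, 1 − 0.233 + 1.000) = min(1, 1.767) = 1.000
So the left factor is ψ -> (ψ -> ψ) = 1.000.
φ /\ ψ = min(0.553, 0.233) = 0.233
ψ /\ 0 = min(0.233, 0.000) = 0.000
(φ /\ ψ) -> (ψ /\ 0) = min(1, 1 − 0.233 + 0.000) = min(1, 0.767) = 0.767
So the right-hand bound is (φ /\ ψ) -> (ψ /\ 0) = 0.767.
The residuum of the Łukasiewicz t-norm gives the supremum: min(1, 1 − 1.000 + 0.767).
1 − 1.000 + 0.767 = 0.767, so t = min(1, 0.767) = 0.767.
Check: 1.000 & 0.767 = max(0, 0.767) = 0.767 ≤ 0.767.

0.767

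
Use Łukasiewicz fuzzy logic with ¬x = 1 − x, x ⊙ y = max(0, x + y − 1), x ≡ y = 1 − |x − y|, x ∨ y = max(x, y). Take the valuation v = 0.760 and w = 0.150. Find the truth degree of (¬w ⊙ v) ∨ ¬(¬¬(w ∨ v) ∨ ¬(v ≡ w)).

¬w = 1 − 0.150 = 0.850
¬w ⊙ v = max(0, 0.850 + 0.760 − 1) = max(0, 0.610) = 0.610
w ∨ v = max(0.150, 0.760) = 0.760
¬(w ∨ v) = 1 − 0.760 = 0.240
¬¬(w ∨ v) = 1 − 0.240 = 0.760
v ≡ w = 1 − |0.760 − 0.150| = 1 − 0.610 = 0.390
¬(v ≡ w) = 1 − 0.390 = 0.610
¬¬(w ∨ v) ∨ ¬(v ≡ w) = max(0.760, 0.610) = 0.760
¬(¬¬(w ∨ v) ∨ ¬(v ≡ w)) = 1 − 0.760 = 0.240
(¬w ⊙ v) ∨ ¬(¬¬(w ∨ v) ∨ ¬(v ≡ w)) = max(0.610, 0.240) = 0.610

0.610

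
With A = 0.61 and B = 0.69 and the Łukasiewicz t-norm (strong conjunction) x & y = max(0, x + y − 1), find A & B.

A & B = max(0, 0.61 + 0.69 − 1) = max(0, 0.30) = 0.30
For comparison, the Gödel (minimum) t-norm min(x, y) would give 0.61.

0.30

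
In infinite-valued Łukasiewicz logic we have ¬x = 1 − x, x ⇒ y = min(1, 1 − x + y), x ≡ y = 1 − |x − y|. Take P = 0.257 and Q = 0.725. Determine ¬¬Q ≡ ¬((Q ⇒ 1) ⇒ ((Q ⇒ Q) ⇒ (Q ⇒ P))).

0.743

¬Q = 1 − 0.725 = 0.275
¬¬Q = 1 − 0.275 = 0.725
Q ⇒ 1 = min(1, 1 − 0.725 + 1.000) = min(1, 1.275) = 1.000
Q ⇒ Q = min(1, 1 − 0.725 + 0.725) = min(1, 1.000) = 1.000
Q ⇒ P = min(1, 1 − 0.725 + 0.257) = min(1, 0.532) = 0.532
(Q ⇒ Q) ⇒ (Q ⇒ P) = min(1, 1 − 1.000 + 0.532) = min(1, 0.532) = 0.532
(Q ⇒ 1) ⇒ ((Q ⇒ Q) ⇒ (Q ⇒ P)) = min(1, 1 − 1.000 + 0.532) = min(1, 0.532) = 0.532
¬((Q ⇒ 1) ⇒ ((Q ⇒ Q) ⇒ (Q ⇒ P))) = 1 − 0.532 = 0.468
¬¬Q ≡ ¬((Q ⇒ 1) ⇒ ((Q ⇒ Q) ⇒ (Q ⇒ P))) = 1 − |0.725 − 0.468| = 1 − 0.257 = 0.743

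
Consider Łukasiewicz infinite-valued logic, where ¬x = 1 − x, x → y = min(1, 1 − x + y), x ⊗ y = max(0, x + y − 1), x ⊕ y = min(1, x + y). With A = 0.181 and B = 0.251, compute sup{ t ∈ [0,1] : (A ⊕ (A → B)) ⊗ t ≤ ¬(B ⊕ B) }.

A → B = min(1, 1 − 0.181 + 0.251) = min(1, 1.070) = 1.000
A ⊕ (A → B) = min(1, 0.181 + 1.000) = min(1, 1.181) = 1.000
So the left factor is A ⊕ (A → B) = 1.000.
B ⊕ B = min(1, 0.251 + 0.251) = min(1, 0.502) = 0.502
¬(B ⊕ B) = 1 − 0.502 = 0.498
So the right-hand bound is ¬(B ⊕ B) = 0.498.
The residuum of the Łukasiewicz t-norm gives the supremum: min(1, 1 − 1.000 + 0.498).
1 − 1.000 + 0.498 = 0.498, so t = min(1, 0.498) = 0.498.
Check: 1.000 ⊗ 0.498 = max(0, 0.498) = 0.498 ≤ 0.498.

0.498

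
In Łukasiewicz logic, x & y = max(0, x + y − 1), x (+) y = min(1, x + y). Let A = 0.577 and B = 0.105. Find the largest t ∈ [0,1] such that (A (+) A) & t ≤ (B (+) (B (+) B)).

A (+) A = min(1, 0.577 + 0.577) = min(1, 1.154) = 1.000
So the left factor is A (+) A = 1.000.
B (+) B = min(1, 0.105 + 0.105) = min(1, 0.210) = 0.210
B (+) (B (+) B) = min(1, 0.105 + 0.210) = min(1, 0.315) = 0.315
So the right-hand bound is B (+) (B (+) B) = 0.315.
The residuum of the Łukasiewicz t-norm gives the supremum: min(1, 1 − 1.000 + 0.315).
1 − 1.000 + 0.315 = 0.315, so t = min(1, 0.315) = 0.315.
Check: 1.000 & 0.315 = max(0, 0.315) = 0.315 ≤ 0.315.

0.315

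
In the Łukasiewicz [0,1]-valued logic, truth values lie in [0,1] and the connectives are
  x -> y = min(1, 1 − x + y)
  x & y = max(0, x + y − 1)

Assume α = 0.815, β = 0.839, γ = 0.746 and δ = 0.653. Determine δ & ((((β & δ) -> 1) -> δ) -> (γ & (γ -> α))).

0.653

β & δ = max(0, 0.839 + 0.653 − 1) = max(0, 0.492) = 0.492
(β & δ) -> 1 = min(1, 1 − 0.492 + 1.000) = min(1, 1.508) = 1.000
((β & δ) -> 1) -> δ = min(1, 1 − 1.000 + 0.653) = min(1, 0.653) = 0.653
γ -> α = min(1, 1 − 0.746 + 0.815) = min(1, 1.069) = 1.000
γ & (γ -> α) = max(0, 0.746 + 1.000 − 1) = max(0, 0.746) = 0.746
(((β & δ) -> 1) -> δ) -> (γ & (γ -> α)) = min(1, 1 − 0.653 + 0.746) = min(1, 1.093) = 1.000
δ & ((((β & δ) -> 1) -> δ) -> (γ & (γ -> α))) = max(0, 0.653 + 1.000 − 1) = max(0, 0.653) = 0.653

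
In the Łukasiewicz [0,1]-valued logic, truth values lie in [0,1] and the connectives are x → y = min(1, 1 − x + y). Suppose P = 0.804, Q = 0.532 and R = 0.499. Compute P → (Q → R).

Q → R = min(1, 1 − 0.532 + 0.499) = min(1, 0.967) = 0.967
P → (Q → R) = min(1, 1 − 0.804 + 0.967) = min(1, 1.163) = 1.000

1.000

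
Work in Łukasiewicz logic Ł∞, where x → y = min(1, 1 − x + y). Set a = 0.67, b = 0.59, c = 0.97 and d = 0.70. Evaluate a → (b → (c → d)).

1.00

c → d = min(1, 1 − 0.97 + 0.70) = min(1, 0.73) = 0.73
b → (c → d) = min(1, 1 − 0.59 + 0.73) = min(1, 1.14) = 1.00
a → (b → (c → d)) = min(1, 1 − 0.67 + 1.00) = min(1, 1.33) = 1.00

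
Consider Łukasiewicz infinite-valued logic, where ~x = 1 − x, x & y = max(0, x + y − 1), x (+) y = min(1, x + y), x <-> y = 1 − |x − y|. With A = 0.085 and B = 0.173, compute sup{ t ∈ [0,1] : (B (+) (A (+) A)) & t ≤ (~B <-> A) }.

0.915

A (+) A = min(1, 0.085 + 0.085) = min(1, 0.170) = 0.170
B (+) (A (+) A) = min(1, 0.173 + 0.170) = min(1, 0.343) = 0.343
So the left factor is B (+) (A (+) A) = 0.343.
~B = 1 − 0.173 = 0.827
~B <-> A = 1 − |0.827 − 0.085| = 1 − 0.742 = 0.258
So the right-hand bound is ~B <-> A = 0.258.
The residuum of the Łukasiewicz t-norm gives the supremum: min(1, 1 − 0.343 + 0.258).
1 − 0.343 + 0.258 = 0.915, so t = min(1, 0.915) = 0.915.
Check: 0.343 & 0.915 = max(0, 0.258) = 0.258 ≤ 0.258.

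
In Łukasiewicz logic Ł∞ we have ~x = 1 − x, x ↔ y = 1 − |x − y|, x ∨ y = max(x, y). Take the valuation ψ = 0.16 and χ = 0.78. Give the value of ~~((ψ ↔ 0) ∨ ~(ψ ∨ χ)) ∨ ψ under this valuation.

0.84

ψ ↔ 0 = 1 − |0.16 − 0.00| = 1 − 0.16 = 0.84
ψ ∨ χ = max(0.16, 0.78) = 0.78
~(ψ ∨ χ) = 1 − 0.78 = 0.22
(ψ ↔ 0) ∨ ~(ψ ∨ χ) = max(0.84, 0.22) = 0.84
~((ψ ↔ 0) ∨ ~(ψ ∨ χ)) = 1 − 0.84 = 0.16
~~((ψ ↔ 0) ∨ ~(ψ ∨ χ)) = 1 − 0.16 = 0.84
~~((ψ ↔ 0) ∨ ~(ψ ∨ χ)) ∨ ψ = max(0.84, 0.16) = 0.84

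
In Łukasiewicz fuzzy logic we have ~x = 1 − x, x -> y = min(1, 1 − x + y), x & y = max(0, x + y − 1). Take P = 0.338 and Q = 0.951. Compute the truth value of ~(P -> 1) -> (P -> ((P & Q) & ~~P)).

P -> 1 = min(1, 1 − 0.338 + 1.000) = min(1, 1.662) = 1.000
~(P -> 1) = 1 − 1.000 = 0.000
P & Q = max(0, 0.338 + 0.951 − 1) = max(0, 0.289) = 0.289
~P = 1 − 0.338 = 0.662
~~P = 1 − 0.662 = 0.338
(P & Q) & ~~P = max(0, 0.289 + 0.338 − 1) = max(0, -0.373) = 0.000
P -> ((P & Q) & ~~P) = min(1, 1 − 0.338 + 0.000) = min(1, 0.662) = 0.662
~(P -> 1) -> (P -> ((P & Q) & ~~P)) = min(1, 1 − 0.000 + 0.662) = min(1, 1.662) = 1.000

1.000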